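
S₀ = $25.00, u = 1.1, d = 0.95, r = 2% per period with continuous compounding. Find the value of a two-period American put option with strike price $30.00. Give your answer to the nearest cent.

$5.00

Risk-neutral probability p = (e^0.02 − 0.95)/(1.1 − 0.95) = 0.0702/0.1500 = 0.4680
Terminal stock prices: S_uu = 30.25, S_ud = 26.13, S_dd = 22.56
Terminal payoffs (K − S): max(-0.25, 0) = 0, max(3.875, 0) = 3.875, max(7.438, 0) = 7.438
Node u (S = 27.5): continuation = e^(−0.02)·[0.4680·0.0000 + 0.5320·3.8750] = 2.0206; exercise value = 2.5000 > continuation, so V_u = 2.5000 (exercise)
Node d (S = 23.75): continuation = e^(−0.02)·[0.4680·3.8750 + 0.5320·7.4375] = 5.6560; exercise value = 6.2500 > continuation, so V_d = 6.2500 (exercise)
Node 0 (S = 25): continuation = e^(−0.02)·[0.4680·2.5000 + 0.5320·6.2500] = 4.4060; exercise value = 5.0000 > continuation, so V_0 = 5.0000 (exercise)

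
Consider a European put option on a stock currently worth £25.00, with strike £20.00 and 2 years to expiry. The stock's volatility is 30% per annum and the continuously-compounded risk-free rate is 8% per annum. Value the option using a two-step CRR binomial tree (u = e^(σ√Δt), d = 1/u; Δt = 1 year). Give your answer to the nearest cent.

CRR parameters: u = e^(σ√Δt) = e^(0.3·√1) = 1.3499, d = 1/u = 0.7408
Per-period rate: rΔt = 0.08·1 = 0.08, so R = e^0.08 = 1.0833
Risk-neutral probability p = (e^0.08 − 0.7408)/(1.3499 − 0.7408) = 0.3425/0.6090 = 0.5623
Terminal stock prices: S_uu = 45.55, S_ud = 25, S_dd = 13.72
Terminal payoffs (K − S): max(-25.55, 0) = 0, max(-5, 0) = 0, max(6.28, 0) = 6.28
Node u (S = 33.75): V_u = e^(−0.08)·[0.5623·0.0000 + 0.4377·0.0000] = 0.0000
Node d (S = 18.52): V_d = e^(−0.08)·[0.5623·0.0000 + 0.4377·6.2797] = 2.5373
Node 0 (S = 25): V_0 = e^(−0.08)·[0.5623·0.0000 + 0.4377·2.5373] = 1.0252

£1.03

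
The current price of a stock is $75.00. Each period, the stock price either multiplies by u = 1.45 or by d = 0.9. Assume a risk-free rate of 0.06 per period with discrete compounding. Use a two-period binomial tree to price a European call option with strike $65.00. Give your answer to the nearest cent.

Risk-neutral probability p = (1 + 0.06 − 0.9)/(1.45 − 0.9) = 0.1600/0.5500 = 0.2909
Terminal stock prices: S_uu = 157.7, S_ud = 97.88, S_dd = 60.75
Terminal payoffs (S − K): max(92.69, 0) = 92.69, max(32.88, 0) = 32.88, max(-4.25, 0) = 0
Node u (S = 108.8): V_u = 1/1.06·[0.2909·92.6875 + 0.7091·32.8750] = 47.4292
Node d (S = 67.5): V_d = 1/1.06·[0.2909·32.8750 + 0.7091·0.0000] = 9.0223
Node 0 (S = 75): V_0 = 1/1.06·[0.2909·47.4292 + 0.7091·9.0223] = 19.0521

$19.05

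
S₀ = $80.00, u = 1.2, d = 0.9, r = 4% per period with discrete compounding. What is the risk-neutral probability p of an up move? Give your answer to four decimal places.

Risk-neutral probability p = (1 + 0.04 − 0.9)/(1.2 − 0.9) = 0.1400/0.3000 = 0.4667

p = 0.4667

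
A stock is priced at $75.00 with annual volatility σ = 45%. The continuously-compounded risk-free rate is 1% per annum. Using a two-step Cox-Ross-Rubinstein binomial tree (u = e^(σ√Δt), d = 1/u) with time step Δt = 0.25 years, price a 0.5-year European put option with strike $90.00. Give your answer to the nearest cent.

$20.10

CRR parameters: u = e^(σ√Δt) = e^(0.45·√0.25) = 1.2523, d = 1/u = 0.7985
Per-period rate: rΔt = 0.01·0.25 = 0.0025, so R = e^0.0025 = 1.0025
Risk-neutral probability p = (e^0.0025 − 0.7985)/(1.2523 − 0.7985) = 0.2040/0.4538 = 0.4495
Terminal stock prices: S_uu = 117.6, S_ud = 75, S_dd = 47.82
Terminal payoffs (K − S): max(-27.62, 0) = 0, max(15, 0) = 15, max(42.18, 0) = 42.18
Node u (S = 93.92): V_u = e^(−0.0025)·[0.4495·0.0000 + 0.5505·15.0000] = 8.2369
Node d (S = 59.89): V_d = e^(−0.0025)·[0.4495·15.0000 + 0.5505·42.1779] = 29.8866
Node 0 (S = 75): V_0 = e^(−0.0025)·[0.4495·8.2369 + 0.5505·29.8866] = 20.1047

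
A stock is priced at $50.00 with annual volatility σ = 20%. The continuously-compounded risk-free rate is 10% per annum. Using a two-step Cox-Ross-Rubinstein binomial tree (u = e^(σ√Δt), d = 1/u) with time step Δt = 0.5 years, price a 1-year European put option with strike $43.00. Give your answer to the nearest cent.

CRR parameters: u = e^(σ√Δt) = e^(0.2·√0.5) = 1.1519, d = 1/u = 0.8681
Per-period rate: rΔt = 0.1·0.5 = 0.05, so R = e^0.05 = 1.0513
Risk-neutral probability p = (e^0.05 − 0.8681)/(1.1519 − 0.8681) = 0.1831/0.2838 = 0.6454
Terminal stock prices: S_uu = 66.34, S_ud = 50, S_dd = 37.68
Terminal payoffs (K − S): max(-23.34, 0) = 0, max(-7, 0) = 0, max(5.318, 0) = 5.318
Node u (S = 57.6): V_u = e^(−0.05)·[0.6454·0.0000 + 0.3546·0.0000] = 0.0000
Node d (S = 43.41): V_d = e^(−0.05)·[0.6454·0.0000 + 0.3546·5.3181] = 1.7940
Node 0 (S = 50): V_0 = e^(−0.05)·[0.6454·0.0000 + 0.3546·1.7940] = 0.6052

$0.61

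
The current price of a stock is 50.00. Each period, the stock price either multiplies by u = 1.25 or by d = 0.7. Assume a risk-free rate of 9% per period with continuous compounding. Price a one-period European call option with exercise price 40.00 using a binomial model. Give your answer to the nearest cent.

Risk-neutral probability p = (e^0.09 − 0.7)/(1.25 − 0.7) = 0.3942/0.5500 = 0.7167
Terminal stock prices: S_u = 62.5, S_d = 35
Terminal payoffs (S − K): max(22.5, 0) = 22.5, max(-5, 0) = 0
Node 0 (S = 50): V_0 = e^(−0.09)·[0.7167·22.5000 + 0.2833·0.0000] = 14.7374

14.74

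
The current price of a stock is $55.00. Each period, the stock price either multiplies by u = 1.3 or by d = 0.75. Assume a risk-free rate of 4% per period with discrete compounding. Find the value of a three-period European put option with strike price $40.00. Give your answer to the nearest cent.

$1.58

Risk-neutral probability p = (1 + 0.04 − 0.75)/(1.3 − 0.75) = 0.2900/0.5500 = 0.5273
Terminal stock prices: S_uuu = 120.8, S_uud = 69.71, S_udd = 40.22, S_ddd = 23.2
Terminal payoffs (K − S): max(-80.84, 0) = 0, max(-29.71, 0) = 0, max(-0.2188, 0) = 0, max(16.8, 0) = 16.8
Node uu (S = 92.95): V_uu = 1/1.04·[0.5273·0.0000 + 0.4727·0.0000] = 0.0000
Node ud (S = 53.62): V_ud = 1/1.04·[0.5273·0.0000 + 0.4727·0.0000] = 0.0000
Node dd (S = 30.94): V_dd = 1/1.04·[0.5273·0.0000 + 0.4727·16.7969] = 7.6349
Node u (S = 71.5): V_u = 1/1.04·[0.5273·0.0000 + 0.4727·0.0000] = 0.0000
Node d (S = 41.25): V_d = 1/1.04·[0.5273·0.0000 + 0.4727·7.6349] = 3.4704
Node 0 (S = 55): V_0 = 1/1.04·[0.5273·0.0000 + 0.4727·3.4704] = 1.5775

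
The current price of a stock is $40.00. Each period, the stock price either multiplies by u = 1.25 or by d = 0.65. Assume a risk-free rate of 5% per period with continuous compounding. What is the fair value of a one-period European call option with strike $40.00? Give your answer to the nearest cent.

Risk-neutral probability p = (e^0.05 − 0.65)/(1.25 − 0.65) = 0.4013/0.6000 = 0.6688
Terminal stock prices: S_u = 50, S_d = 26
Terminal payoffs (S − K): max(10, 0) = 10, max(-14, 0) = 0
Node 0 (S = 40): V_0 = e^(−0.05)·[0.6688·10.0000 + 0.3312·0.0000] = 6.3617

$6.36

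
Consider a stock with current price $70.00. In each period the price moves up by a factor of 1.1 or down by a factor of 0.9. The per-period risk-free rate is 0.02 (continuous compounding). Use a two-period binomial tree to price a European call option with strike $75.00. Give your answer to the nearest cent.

$3.37

Risk-neutral probability p = (e^0.02 − 0.9)/(1.1 − 0.9) = 0.1202/0.2000 = 0.6010
Terminal stock prices: S_uu = 84.7, S_ud = 69.3, S_dd = 56.7
Terminal payoffs (S − K): max(9.7, 0) = 9.7, max(-5.7, 0) = 0, max(-18.3, 0) = 0
Node u (S = 77): V_u = e^(−0.02)·[0.6010·9.7000 + 0.3990·0.0000] = 5.7143
Node d (S = 63): V_d = e^(−0.02)·[0.6010·0.0000 + 0.3990·0.0000] = 0.0000
Node 0 (S = 70): V_0 = e^(−0.02)·[0.6010·5.7143 + 0.3990·0.0000] = 3.3663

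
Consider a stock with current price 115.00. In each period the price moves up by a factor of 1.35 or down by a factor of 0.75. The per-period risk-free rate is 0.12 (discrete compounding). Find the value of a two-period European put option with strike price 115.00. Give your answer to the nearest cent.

5.89

Risk-neutral probability p = (1 + 0.12 − 0.75)/(1.35 − 0.75) = 0.3700/0.6000 = 0.6167
Terminal stock prices: S_uu = 209.6, S_ud = 116.4, S_dd = 64.69
Terminal payoffs (K − S): max(-94.59, 0) = 0, max(-1.438, 0) = 0, max(50.31, 0) = 50.31
Node u (S = 155.2): V_u = 1/1.12·[0.6167·0.0000 + 0.3833·0.0000] = 0.0000
Node d (S = 86.25): V_d = 1/1.12·[0.6167·0.0000 + 0.3833·50.3125] = 17.2201
Node 0 (S = 115): V_0 = 1/1.12·[0.6167·0.0000 + 0.3833·17.2201] = 5.8938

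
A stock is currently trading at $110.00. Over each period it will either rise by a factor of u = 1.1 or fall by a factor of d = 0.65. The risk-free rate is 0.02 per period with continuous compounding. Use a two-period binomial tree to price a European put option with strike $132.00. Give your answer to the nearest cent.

$17.54

Risk-neutral probability p = (e^0.02 − 0.65)/(1.1 − 0.65) = 0.3702/0.4500 = 0.8227
Terminal stock prices: S_uu = 133.1, S_ud = 78.65, S_dd = 46.48
Terminal payoffs (K − S): max(-1.1, 0) = 0, max(53.35, 0) = 53.35, max(85.53, 0) = 85.53
Node u (S = 121): V_u = e^(−0.02)·[0.8227·0.0000 + 0.1773·53.3500] = 9.2732
Node d (S = 71.5): V_d = e^(−0.02)·[0.8227·53.3500 + 0.1773·85.5250] = 57.8862
Node 0 (S = 110): V_0 = e^(−0.02)·[0.8227·9.2732 + 0.1773·57.8862] = 17.5395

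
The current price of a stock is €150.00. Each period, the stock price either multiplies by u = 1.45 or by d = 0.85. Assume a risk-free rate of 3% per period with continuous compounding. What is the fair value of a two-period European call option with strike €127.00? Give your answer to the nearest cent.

Risk-neutral probability p = (e^0.03 − 0.85)/(1.45 − 0.85) = 0.1805/0.6000 = 0.3008
Terminal stock prices: S_uu = 315.4, S_ud = 184.9, S_dd = 108.4
Terminal payoffs (S − K): max(188.4, 0) = 188.4, max(57.88, 0) = 57.88, max(-18.63, 0) = 0
Node u (S = 217.5): V_u = e^(−0.03)·[0.3008·188.3750 + 0.6992·57.8750] = 94.2534
Node d (S = 127.5): V_d = e^(−0.03)·[0.3008·57.8750 + 0.6992·0.0000] = 16.8919
Node 0 (S = 150): V_0 = e^(−0.03)·[0.3008·94.2534 + 0.6992·16.8919] = 38.9721

€38.97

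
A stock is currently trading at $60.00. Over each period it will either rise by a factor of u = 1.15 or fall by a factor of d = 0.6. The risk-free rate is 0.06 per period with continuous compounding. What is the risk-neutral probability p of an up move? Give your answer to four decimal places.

p = 0.8397

Risk-neutral probability p = (e^0.06 − 0.6)/(1.15 − 0.6) = 0.4618/0.5500 = 0.8397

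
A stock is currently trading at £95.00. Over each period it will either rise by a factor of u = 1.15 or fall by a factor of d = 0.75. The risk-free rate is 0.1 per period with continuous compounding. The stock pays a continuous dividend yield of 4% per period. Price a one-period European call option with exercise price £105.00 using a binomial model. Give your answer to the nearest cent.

Per-period risk-free factor R = e^0.1 = 1.1052; dividend-adjusted growth = e^(0.1−0.04) = 1.0618.
Risk-neutral probability p = (1.0618 − 0.75)/(1.15 − 0.75) = 0.3118/0.4000 = 0.7796
Terminal stock prices: S_u = 109.2, S_d = 71.25
Terminal payoffs (S − K): max(4.25, 0) = 4.25, max(-33.75, 0) = 0
Node 0 (S = 95): V_0 = e^(−0.1)·[0.7796·4.2500 + 0.2204·0.0000] = 2.9980

£3.00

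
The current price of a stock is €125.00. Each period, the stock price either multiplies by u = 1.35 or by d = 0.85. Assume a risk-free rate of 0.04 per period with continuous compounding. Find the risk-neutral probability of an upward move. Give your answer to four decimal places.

Risk-neutral probability p = (e^0.04 − 0.85)/(1.35 − 0.85) = 0.1908/0.5000 = 0.3816

p = 0.3816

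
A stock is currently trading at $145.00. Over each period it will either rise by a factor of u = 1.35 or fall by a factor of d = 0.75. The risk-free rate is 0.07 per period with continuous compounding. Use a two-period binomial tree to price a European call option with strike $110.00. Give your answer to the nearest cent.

$54.66

Risk-neutral probability p = (e^0.07 − 0.75)/(1.35 − 0.75) = 0.3225/0.6000 = 0.5375
Terminal stock prices: S_uu = 264.3, S_ud = 146.8, S_dd = 81.56
Terminal payoffs (S − K): max(154.3, 0) = 154.3, max(36.81, 0) = 36.81, max(-28.44, 0) = 0
Node u (S = 195.8): V_u = e^(−0.07)·[0.5375·154.2625 + 0.4625·36.8125] = 93.1867
Node d (S = 108.8): V_d = e^(−0.07)·[0.5375·36.8125 + 0.4625·0.0000] = 18.4495
Node 0 (S = 145): V_0 = e^(−0.07)·[0.5375·93.1867 + 0.4625·18.4495] = 54.6586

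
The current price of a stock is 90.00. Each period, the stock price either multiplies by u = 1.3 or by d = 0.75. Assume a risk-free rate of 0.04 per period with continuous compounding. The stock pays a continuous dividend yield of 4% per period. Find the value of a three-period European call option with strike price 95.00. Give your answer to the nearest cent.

14.28

Per-period risk-free factor R = e^0.04 = 1.0408; dividend-adjusted growth = e^(0.04−0.04) = 1.0000.
Risk-neutral probability p = (1.0000 − 0.75)/(1.3 − 0.75) = 0.2500/0.5500 = 0.4545
Terminal stock prices: S_uuu = 197.7, S_uud = 114.1, S_udd = 65.81, S_ddd = 37.97
Terminal payoffs (S − K): max(102.7, 0) = 102.7, max(19.08, 0) = 19.08, max(-29.19, 0) = 0, max(-57.03, 0) = 0
Node uu (S = 152.1): V_uu = e^(−0.04)·[0.4545·102.7300 + 0.5455·19.0750] = 54.8611
Node ud (S = 87.75): V_ud = e^(−0.04)·[0.4545·19.0750 + 0.5455·0.0000] = 8.3305
Node dd (S = 50.62): V_dd = e^(−0.04)·[0.4545·0.0000 + 0.5455·0.0000] = 0.0000
Node u (S = 117): V_u = e^(−0.04)·[0.4545·54.8611 + 0.5455·8.3305] = 28.3248
Node d (S = 67.5): V_d = e^(−0.04)·[0.4545·8.3305 + 0.5455·0.0000] = 3.6381
Node 0 (S = 90): V_0 = e^(−0.04)·[0.4545·28.3248 + 0.5455·3.6381] = 14.2767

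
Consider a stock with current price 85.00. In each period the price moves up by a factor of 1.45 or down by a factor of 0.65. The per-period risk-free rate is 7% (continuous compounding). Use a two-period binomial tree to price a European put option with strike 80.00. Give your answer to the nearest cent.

Risk-neutral probability p = (e^0.07 − 0.65)/(1.45 − 0.65) = 0.4225/0.8000 = 0.5281
Terminal stock prices: S_uu = 178.7, S_ud = 80.11, S_dd = 35.91
Terminal payoffs (K − S): max(-98.71, 0) = 0, max(-0.1125, 0) = 0, max(44.09, 0) = 44.09
Node u (S = 123.2): V_u = e^(−0.07)·[0.5281·0.0000 + 0.4719·0.0000] = 0.0000
Node d (S = 55.25): V_d = e^(−0.07)·[0.5281·0.0000 + 0.4719·44.0875] = 19.3969
Node 0 (S = 85): V_0 = e^(−0.07)·[0.5281·0.0000 + 0.4719·19.3969] = 8.5339

8.53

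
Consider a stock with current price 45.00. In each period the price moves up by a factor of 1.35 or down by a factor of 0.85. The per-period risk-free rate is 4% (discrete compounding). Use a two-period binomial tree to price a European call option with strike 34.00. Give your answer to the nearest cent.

14.09

Risk-neutral probability p = (1 + 0.04 − 0.85)/(1.35 − 0.85) = 0.1900/0.5000 = 0.3800
Terminal stock prices: S_uu = 82.01, S_ud = 51.64, S_dd = 32.51
Terminal payoffs (S − K): max(48.01, 0) = 48.01, max(17.64, 0) = 17.64, max(-1.488, 0) = 0
Node u (S = 60.75): V_u = 1/1.04·[0.3800·48.0125 + 0.6200·17.6375] = 28.0577
Node d (S = 38.25): V_d = 1/1.04·[0.3800·17.6375 + 0.6200·0.0000] = 6.4445
Node 0 (S = 45): V_0 = 1/1.04·[0.3800·28.0577 + 0.6200·6.4445] = 14.0937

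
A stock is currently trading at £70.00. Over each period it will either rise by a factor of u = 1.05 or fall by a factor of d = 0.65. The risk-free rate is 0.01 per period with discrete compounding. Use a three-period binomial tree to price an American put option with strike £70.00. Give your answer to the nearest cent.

Risk-neutral probability p = (1 + 0.01 − 0.65)/(1.05 − 0.65) = 0.3600/0.4000 = 0.9000
Terminal stock prices: S_uuu = 81.03, S_uud = 50.16, S_udd = 31.05, S_ddd = 19.22
Terminal payoffs (K − S): max(-11.03, 0) = 0, max(19.84, 0) = 19.84, max(38.95, 0) = 38.95, max(50.78, 0) = 50.78
Node uu (S = 77.17): continuation = 1/1.01·[0.9000·0.0000 + 0.1000·19.8362] = 1.9640; exercise value = 0.0000 ≤ continuation, so V_uu = 1.9640
Node ud (S = 47.77): continuation = 1/1.01·[0.9000·19.8362 + 0.1000·38.9462] = 21.5319; exercise value = 22.2250 > continuation, so V_ud = 22.2250 (exercise)
Node dd (S = 29.58): continuation = 1/1.01·[0.9000·38.9462 + 0.1000·50.7763] = 39.7319; exercise value = 40.4250 > continuation, so V_dd = 40.4250 (exercise)
Node u (S = 73.5): continuation = 1/1.01·[0.9000·1.9640 + 0.1000·22.2250] = 3.9506; exercise value = 0.0000 ≤ continuation, so V_u = 3.9506
Node d (S = 45.5): continuation = 1/1.01·[0.9000·22.2250 + 0.1000·40.4250] = 23.8069; exercise value = 24.5000 > continuation, so V_d = 24.5000 (exercise)
Node 0 (S = 70): continuation = 1/1.01·[0.9000·3.9506 + 0.1000·24.5000] = 5.9461; exercise value = 0.0000 ≤ continuation, so V_0 = 5.9461

£5.95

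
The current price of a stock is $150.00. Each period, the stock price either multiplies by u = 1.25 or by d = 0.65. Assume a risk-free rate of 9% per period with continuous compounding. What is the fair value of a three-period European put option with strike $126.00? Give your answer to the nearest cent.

Risk-neutral probability p = (e^0.09 − 0.65)/(1.25 − 0.65) = 0.4442/0.6000 = 0.7403
Terminal stock prices: S_uuu = 293, S_uud = 152.3, S_udd = 79.22, S_ddd = 41.19
Terminal payoffs (K − S): max(-167, 0) = 0, max(-26.34, 0) = 0, max(46.78, 0) = 46.78, max(84.81, 0) = 84.81
Node uu (S = 234.4): V_uu = e^(−0.09)·[0.7403·0.0000 + 0.2597·0.0000] = 0.0000
Node ud (S = 121.9): V_ud = e^(−0.09)·[0.7403·0.0000 + 0.2597·46.7812] = 11.1038
Node dd (S = 63.38): V_dd = e^(−0.09)·[0.7403·46.7812 + 0.2597·84.8063] = 51.7803
Node u (S = 187.5): V_u = e^(−0.09)·[0.7403·0.0000 + 0.2597·11.1038] = 2.6356
Node d (S = 97.5): V_d = e^(−0.09)·[0.7403·11.1038 + 0.2597·51.7803] = 19.8030
Node 0 (S = 150): V_0 = e^(−0.09)·[0.7403·2.6356 + 0.2597·19.8030] = 6.4835

$6.48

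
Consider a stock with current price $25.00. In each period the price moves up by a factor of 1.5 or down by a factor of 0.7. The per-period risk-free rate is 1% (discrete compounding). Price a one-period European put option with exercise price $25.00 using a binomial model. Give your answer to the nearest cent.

Risk-neutral probability p = (1 + 0.01 − 0.7)/(1.5 − 0.7) = 0.3100/0.8000 = 0.3875
Terminal stock prices: S_u = 37.5, S_d = 17.5
Terminal payoffs (K − S): max(-12.5, 0) = 0, max(7.5, 0) = 7.5
Node 0 (S = 25): V_0 = 1/1.01·[0.3875·0.0000 + 0.6125·7.5000] = 4.5483

$4.55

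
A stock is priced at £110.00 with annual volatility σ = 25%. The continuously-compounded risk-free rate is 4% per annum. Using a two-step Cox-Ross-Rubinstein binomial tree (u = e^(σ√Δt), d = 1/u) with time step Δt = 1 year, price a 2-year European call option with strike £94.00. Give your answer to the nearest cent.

CRR parameters: u = e^(σ√Δt) = e^(0.25·√1) = 1.2840, d = 1/u = 0.7788
Per-period rate: rΔt = 0.04·1 = 0.04, so R = e^0.04 = 1.0408
Risk-neutral probability p = (e^0.04 − 0.7788)/(1.2840 − 0.7788) = 0.2620/0.5052 = 0.5186
Terminal stock prices: S_uu = 181.4, S_ud = 110, S_dd = 66.72
Terminal payoffs (S − K): max(87.36, 0) = 87.36, max(16, 0) = 16, max(-27.28, 0) = 0
Node u (S = 141.2): V_u = e^(−0.04)·[0.5186·87.3593 + 0.4814·16.0000] = 50.9286
Node d (S = 85.67): V_d = e^(−0.04)·[0.5186·16.0000 + 0.4814·0.0000] = 7.9723
Node 0 (S = 110): V_0 = e^(−0.04)·[0.5186·50.9286 + 0.4814·7.9723] = 29.0634

£29.06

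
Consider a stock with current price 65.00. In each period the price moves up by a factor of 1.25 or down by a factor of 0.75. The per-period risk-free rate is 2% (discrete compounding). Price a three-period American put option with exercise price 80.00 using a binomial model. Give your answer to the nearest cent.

Risk-neutral probability p = (1 + 0.02 − 0.75)/(1.25 − 0.75) = 0.2700/0.5000 = 0.5400
Terminal stock prices: S_uuu = 127, S_uud = 76.17, S_udd = 45.7, S_ddd = 27.42
Terminal payoffs (K − S): max(-46.95, 0) = 0, max(3.828, 0) = 3.828, max(34.3, 0) = 34.3, max(52.58, 0) = 52.58
Node uu (S = 101.6): continuation = 1/1.02·[0.5400·0.0000 + 0.4600·3.8281] = 1.7264; exercise value = 0.0000 ≤ continuation, so V_uu = 1.7264
Node ud (S = 60.94): continuation = 1/1.02·[0.5400·3.8281 + 0.4600·34.2969] = 17.4939; exercise value = 19.0625 > continuation, so V_ud = 19.0625 (exercise)
Node dd (S = 36.56): continuation = 1/1.02·[0.5400·34.2969 + 0.4600·52.5781] = 41.8689; exercise value = 43.4375 > continuation, so V_dd = 43.4375 (exercise)
Node u (S = 81.25): continuation = 1/1.02·[0.5400·1.7264 + 0.4600·19.0625] = 9.5108; exercise value = 0.0000 ≤ continuation, so V_u = 9.5108
Node d (S = 48.75): continuation = 1/1.02·[0.5400·19.0625 + 0.4600·43.4375] = 29.6814; exercise value = 31.2500 > continuation, so V_d = 31.2500 (exercise)
Node 0 (S = 65): continuation = 1/1.02·[0.5400·9.5108 + 0.4600·31.2500] = 19.1283; exercise value = 15.0000 ≤ continuation, so V_0 = 19.1283

19.13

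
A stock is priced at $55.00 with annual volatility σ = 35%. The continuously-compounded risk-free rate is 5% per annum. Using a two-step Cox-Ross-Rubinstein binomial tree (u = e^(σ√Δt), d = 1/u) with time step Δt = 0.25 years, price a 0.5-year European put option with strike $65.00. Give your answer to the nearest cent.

$11.48

CRR parameters: u = e^(σ√Δt) = e^(0.35·√0.25) = 1.1912, d = 1/u = 0.8395
Per-period rate: rΔt = 0.05·0.25 = 0.0125, so R = e^0.0125 = 1.0126
Risk-neutral probability p = (e^0.0125 − 0.8395)/(1.1912 − 0.8395) = 0.1731/0.3518 = 0.4921
Terminal stock prices: S_uu = 78.05, S_ud = 55, S_dd = 38.76
Terminal payoffs (K − S): max(-13.05, 0) = 0, max(10, 0) = 10, max(26.24, 0) = 26.24
Node u (S = 65.52): V_u = e^(−0.0125)·[0.4921·0.0000 + 0.5079·10.0000] = 5.0157
Node d (S = 46.17): V_d = e^(−0.0125)·[0.4921·10.0000 + 0.5079·26.2422] = 18.0224
Node 0 (S = 55): V_0 = e^(−0.0125)·[0.4921·5.0157 + 0.5079·18.0224] = 11.4772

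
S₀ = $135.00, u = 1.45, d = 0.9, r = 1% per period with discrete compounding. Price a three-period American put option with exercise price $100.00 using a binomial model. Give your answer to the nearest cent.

$0.79

Risk-neutral probability p = (1 + 0.01 − 0.9)/(1.45 − 0.9) = 0.1100/0.5500 = 0.2000
Terminal stock prices: S_uuu = 411.6, S_uud = 255.5, S_udd = 158.6, S_ddd = 98.42
Terminal payoffs (K − S): max(-311.6, 0) = 0, max(-155.5, 0) = 0, max(-58.56, 0) = 0, max(1.585, 0) = 1.585
Node uu (S = 283.8): continuation = 1/1.01·[0.2000·0.0000 + 0.8000·0.0000] = 0.0000; exercise value = 0.0000 ≤ continuation, so V_uu = 0.0000
Node ud (S = 176.2): continuation = 1/1.01·[0.2000·0.0000 + 0.8000·0.0000] = 0.0000; exercise value = 0.0000 ≤ continuation, so V_ud = 0.0000
Node dd (S = 109.4): continuation = 1/1.01·[0.2000·0.0000 + 0.8000·1.5850] = 1.2554; exercise value = 0.0000 ≤ continuation, so V_dd = 1.2554
Node u (S = 195.8): continuation = 1/1.01·[0.2000·0.0000 + 0.8000·0.0000] = 0.0000; exercise value = 0.0000 ≤ continuation, so V_u = 0.0000
Node d (S = 121.5): continuation = 1/1.01·[0.2000·0.0000 + 0.8000·1.2554] = 0.9944; exercise value = 0.0000 ≤ continuation, so V_d = 0.9944
Node 0 (S = 135): continuation = 1/1.01·[0.2000·0.0000 + 0.8000·0.9944] = 0.7877; exercise value = 0.0000 ≤ continuation, so V_0 = 0.7877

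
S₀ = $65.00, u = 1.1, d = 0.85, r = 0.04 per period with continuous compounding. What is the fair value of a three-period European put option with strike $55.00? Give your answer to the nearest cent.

Risk-neutral probability p = (e^0.04 − 0.85)/(1.1 − 0.85) = 0.1908/0.2500 = 0.7632
Terminal stock prices: S_uuu = 86.52, S_uud = 66.85, S_udd = 51.66, S_ddd = 39.92
Terminal payoffs (K − S): max(-31.52, 0) = 0, max(-11.85, 0) = 0, max(3.341, 0) = 3.341, max(15.08, 0) = 15.08
Node uu (S = 78.65): V_uu = e^(−0.04)·[0.7632·0.0000 + 0.2368·0.0000] = 0.0000
Node ud (S = 60.77): V_ud = e^(−0.04)·[0.7632·0.0000 + 0.2368·3.3413] = 0.7600
Node dd (S = 46.96): V_dd = e^(−0.04)·[0.7632·3.3413 + 0.2368·15.0819] = 5.8809
Node u (S = 71.5): V_u = e^(−0.04)·[0.7632·0.0000 + 0.2368·0.7600] = 0.1729
Node d (S = 55.25): V_d = e^(−0.04)·[0.7632·0.7600 + 0.2368·5.8809] = 1.8951
Node 0 (S = 65): V_0 = e^(−0.04)·[0.7632·0.1729 + 0.2368·1.8951] = 0.5579

$0.56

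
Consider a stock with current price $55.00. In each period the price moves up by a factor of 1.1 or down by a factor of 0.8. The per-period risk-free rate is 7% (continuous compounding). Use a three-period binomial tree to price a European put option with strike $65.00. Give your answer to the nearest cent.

$2.67

Risk-neutral probability p = (e^0.07 − 0.8)/(1.1 − 0.8) = 0.2725/0.3000 = 0.9084
Terminal stock prices: S_uuu = 73.21, S_uud = 53.24, S_udd = 38.72, S_ddd = 28.16
Terminal payoffs (K − S): max(-8.205, 0) = 0, max(11.76, 0) = 11.76, max(26.28, 0) = 26.28, max(36.84, 0) = 36.84
Node uu (S = 66.55): V_uu = e^(−0.07)·[0.9084·0.0000 + 0.0916·11.7600] = 1.0048
Node ud (S = 48.4): V_ud = e^(−0.07)·[0.9084·11.7600 + 0.0916·26.2800] = 12.2056
Node dd (S = 35.2): V_dd = e^(−0.07)·[0.9084·26.2800 + 0.0916·36.8400] = 25.4056
Node u (S = 60.5): V_u = e^(−0.07)·[0.9084·1.0048 + 0.0916·12.2056] = 1.8939
Node d (S = 44): V_d = e^(−0.07)·[0.9084·12.2056 + 0.0916·25.4056] = 12.5083
Node 0 (S = 55): V_0 = e^(−0.07)·[0.9084·1.8939 + 0.0916·12.5083] = 2.6728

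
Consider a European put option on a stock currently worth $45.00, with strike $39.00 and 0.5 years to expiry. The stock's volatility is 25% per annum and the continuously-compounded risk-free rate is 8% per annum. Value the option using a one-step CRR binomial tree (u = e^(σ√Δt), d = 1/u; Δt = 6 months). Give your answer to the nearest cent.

$0.53

CRR parameters: u = e^(σ√Δt) = e^(0.25·√0.5) = 1.1934, d = 1/u = 0.8380
Per-period rate: rΔt = 0.08·0.5 = 0.04, so R = e^0.04 = 1.0408
Risk-neutral probability p = (e^0.04 − 0.8380)/(1.1934 − 0.8380) = 0.2028/0.3554 = 0.5708
Terminal stock prices: S_u = 53.7, S_d = 37.71
Terminal payoffs (K − S): max(-14.7, 0) = 0, max(1.291, 0) = 1.291
Node 0 (S = 45): V_0 = e^(−0.04)·[0.5708·0.0000 + 0.4292·1.2915] = 0.5326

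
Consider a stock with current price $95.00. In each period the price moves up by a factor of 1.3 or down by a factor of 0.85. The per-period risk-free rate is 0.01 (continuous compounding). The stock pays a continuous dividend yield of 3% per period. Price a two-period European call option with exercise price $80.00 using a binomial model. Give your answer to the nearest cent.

$16.68

Per-period risk-free factor R = e^0.01 = 1.0101; dividend-adjusted growth = e^(0.01−0.03) = 0.9802.
Risk-neutral probability p = (0.9802 − 0.85)/(1.3 − 0.85) = 0.1302/0.4500 = 0.2893
Terminal stock prices: S_uu = 160.6, S_ud = 105, S_dd = 68.64
Terminal payoffs (S − K): max(80.55, 0) = 80.55, max(24.97, 0) = 24.97, max(-11.36, 0) = 0
Node u (S = 123.5): V_u = e^(−0.01)·[0.2893·80.5500 + 0.7107·24.9750] = 40.6460
Node d (S = 80.75): V_d = e^(−0.01)·[0.2893·24.9750 + 0.7107·0.0000] = 7.1541
Node 0 (S = 95): V_0 = e^(−0.01)·[0.2893·40.6460 + 0.7107·7.1541] = 16.6767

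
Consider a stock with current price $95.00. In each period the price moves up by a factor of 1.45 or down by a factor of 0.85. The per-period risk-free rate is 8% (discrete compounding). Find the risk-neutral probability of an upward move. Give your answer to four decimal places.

Risk-neutral probability p = (1 + 0.08 − 0.85)/(1.45 − 0.85) = 0.2300/0.6000 = 0.3833

p = 0.3833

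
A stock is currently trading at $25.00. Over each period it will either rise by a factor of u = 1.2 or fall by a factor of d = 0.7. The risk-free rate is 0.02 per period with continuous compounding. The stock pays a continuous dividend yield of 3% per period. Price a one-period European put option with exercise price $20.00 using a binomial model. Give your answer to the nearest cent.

Per-period risk-free factor R = e^0.02 = 1.0202; dividend-adjusted growth = e^(0.02−0.03) = 0.9900.
Risk-neutral probability p = (0.9900 − 0.7)/(1.2 − 0.7) = 0.2900/0.5000 = 0.5801
Terminal stock prices: S_u = 30, S_d = 17.5
Terminal payoffs (K − S): max(-10, 0) = 0, max(2.5, 0) = 2.5
Node 0 (S = 25): V_0 = e^(−0.02)·[0.5801·0.0000 + 0.4199·2.5000] = 1.0290

$1.03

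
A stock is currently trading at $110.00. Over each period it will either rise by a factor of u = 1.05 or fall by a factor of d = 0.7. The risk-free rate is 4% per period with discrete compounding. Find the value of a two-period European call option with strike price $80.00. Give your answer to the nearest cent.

$36.06

Risk-neutral probability p = (1 + 0.04 − 0.7)/(1.05 − 0.7) = 0.3400/0.3500 = 0.9714
Terminal stock prices: S_uu = 121.3, S_ud = 80.85, S_dd = 53.9
Terminal payoffs (S − K): max(41.28, 0) = 41.28, max(0.85, 0) = 0.85, max(-26.1, 0) = 0
Node u (S = 115.5): V_u = 1/1.04·[0.9714·41.2750 + 0.0286·0.8500] = 38.5769
Node d (S = 77): V_d = 1/1.04·[0.9714·0.8500 + 0.0286·0.0000] = 0.7940
Node 0 (S = 110): V_0 = 1/1.04·[0.9714·38.5769 + 0.0286·0.7940] = 36.0552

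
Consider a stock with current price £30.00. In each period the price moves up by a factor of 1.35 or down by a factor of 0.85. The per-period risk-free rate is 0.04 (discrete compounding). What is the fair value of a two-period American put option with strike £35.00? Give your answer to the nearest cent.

£5.79

Risk-neutral probability p = (1 + 0.04 − 0.85)/(1.35 − 0.85) = 0.1900/0.5000 = 0.3800
Terminal stock prices: S_uu = 54.68, S_ud = 34.42, S_dd = 21.67
Terminal payoffs (K − S): max(-19.68, 0) = 0, max(0.575, 0) = 0.575, max(13.33, 0) = 13.33
Node u (S = 40.5): continuation = 1/1.04·[0.3800·0.0000 + 0.6200·0.5750] = 0.3428; exercise value = 0.0000 ≤ continuation, so V_u = 0.3428
Node d (S = 25.5): continuation = 1/1.04·[0.3800·0.5750 + 0.6200·13.3250] = 8.1538; exercise value = 9.5000 > continuation, so V_d = 9.5000 (exercise)
Node 0 (S = 30): continuation = 1/1.04·[0.3800·0.3428 + 0.6200·9.5000] = 5.7887; exercise value = 5.0000 ≤ continuation, so V_0 = 5.7887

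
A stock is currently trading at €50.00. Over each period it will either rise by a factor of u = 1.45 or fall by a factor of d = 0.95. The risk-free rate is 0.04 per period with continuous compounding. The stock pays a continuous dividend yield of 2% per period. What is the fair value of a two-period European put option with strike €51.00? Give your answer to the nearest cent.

€4.01

Per-period risk-free factor R = e^0.04 = 1.0408; dividend-adjusted growth = e^(0.04−0.02) = 1.0202.
Risk-neutral probability p = (1.0202 − 0.95)/(1.45 − 0.95) = 0.0702/0.5000 = 0.1404
Terminal stock prices: S_uu = 105.1, S_ud = 68.88, S_dd = 45.12
Terminal payoffs (K − S): max(-54.12, 0) = 0, max(-17.88, 0) = 0, max(5.875, 0) = 5.875
Node u (S = 72.5): V_u = e^(−0.04)·[0.1404·0.0000 + 0.8596·0.0000] = 0.0000
Node d (S = 47.5): V_d = e^(−0.04)·[0.1404·0.0000 + 0.8596·5.8750] = 4.8521
Node 0 (S = 50): V_0 = e^(−0.04)·[0.1404·0.0000 + 0.8596·4.8521] = 4.0073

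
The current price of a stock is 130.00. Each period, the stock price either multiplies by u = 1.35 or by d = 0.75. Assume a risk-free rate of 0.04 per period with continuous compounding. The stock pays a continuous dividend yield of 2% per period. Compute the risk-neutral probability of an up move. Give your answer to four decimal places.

Per-period risk-free factor R = e^0.04 = 1.0408; dividend-adjusted growth = e^(0.04−0.02) = 1.0202.
Risk-neutral probability p = (1.0202 − 0.75)/(1.35 − 0.75) = 0.2702/0.6000 = 0.4503

p = 0.4503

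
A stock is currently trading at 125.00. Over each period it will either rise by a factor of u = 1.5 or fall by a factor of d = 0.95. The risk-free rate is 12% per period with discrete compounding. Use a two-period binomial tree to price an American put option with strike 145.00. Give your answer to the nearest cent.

20.00

Risk-neutral probability p = (1 + 0.12 − 0.95)/(1.5 − 0.95) = 0.1700/0.5500 = 0.3091
Terminal stock prices: S_uu = 281.2, S_ud = 178.1, S_dd = 112.8
Terminal payoffs (K − S): max(-136.2, 0) = 0, max(-33.12, 0) = 0, max(32.19, 0) = 32.19
Node u (S = 187.5): continuation = 1/1.12·[0.3091·0.0000 + 0.6909·0.0000] = 0.0000; exercise value = 0.0000 ≤ continuation, so V_u = 0.0000
Node d (S = 118.8): continuation = 1/1.12·[0.3091·0.0000 + 0.6909·32.1875] = 19.8559; exercise value = 26.2500 > continuation, so V_d = 26.2500 (exercise)
Node 0 (S = 125): continuation = 1/1.12·[0.3091·0.0000 + 0.6909·26.2500] = 16.1932; exercise value = 20.0000 > continuation, so V_0 = 20.0000 (exercise)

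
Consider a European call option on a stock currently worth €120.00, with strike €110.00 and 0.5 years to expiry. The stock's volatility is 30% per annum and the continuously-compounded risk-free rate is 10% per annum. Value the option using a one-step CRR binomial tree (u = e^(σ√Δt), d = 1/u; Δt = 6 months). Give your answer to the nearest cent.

€20.69

CRR parameters: u = e^(σ√Δt) = e^(0.3·√0.5) = 1.2363, d = 1/u = 0.8089
Per-period rate: rΔt = 0.1·0.5 = 0.05, so R = e^0.05 = 1.0513
Risk-neutral probability p = (e^0.05 − 0.8089)/(1.2363 − 0.8089) = 0.2424/0.4275 = 0.5671
Terminal stock prices: S_u = 148.4, S_d = 97.06
Terminal payoffs (S − K): max(38.36, 0) = 38.36, max(-12.94, 0) = 0
Node 0 (S = 120): V_0 = e^(−0.05)·[0.5671·38.3573 + 0.4329·0.0000] = 20.6919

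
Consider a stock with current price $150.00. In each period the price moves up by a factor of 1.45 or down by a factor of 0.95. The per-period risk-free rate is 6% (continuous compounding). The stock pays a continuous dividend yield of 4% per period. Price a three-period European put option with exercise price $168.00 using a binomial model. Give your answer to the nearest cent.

$20.90

Per-period risk-free factor R = e^0.06 = 1.0618; dividend-adjusted growth = e^(0.06−0.04) = 1.0202.
Risk-neutral probability p = (1.0202 − 0.95)/(1.45 − 0.95) = 0.0702/0.5000 = 0.1404
Terminal stock prices: S_uuu = 457.3, S_uud = 299.6, S_udd = 196.3, S_ddd = 128.6
Terminal payoffs (K − S): max(-289.3, 0) = 0, max(-131.6, 0) = 0, max(-28.29, 0) = 0, max(39.39, 0) = 39.39
Node uu (S = 315.4): V_uu = e^(−0.06)·[0.1404·0.0000 + 0.8596·0.0000] = 0.0000
Node ud (S = 206.6): V_ud = e^(−0.06)·[0.1404·0.0000 + 0.8596·0.0000] = 0.0000
Node dd (S = 135.4): V_dd = e^(−0.06)·[0.1404·0.0000 + 0.8596·39.3938] = 31.8907
Node u (S = 217.5): V_u = e^(−0.06)·[0.1404·0.0000 + 0.8596·0.0000] = 0.0000
Node d (S = 142.5): V_d = e^(−0.06)·[0.1404·0.0000 + 0.8596·31.8907] = 25.8168
Node 0 (S = 150): V_0 = e^(−0.06)·[0.1404·0.0000 + 0.8596·25.8168] = 20.8997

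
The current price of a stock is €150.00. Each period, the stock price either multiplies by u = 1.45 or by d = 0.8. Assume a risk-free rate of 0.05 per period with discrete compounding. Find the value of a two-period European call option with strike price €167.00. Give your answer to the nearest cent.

€22.91

Risk-neutral probability p = (1 + 0.05 − 0.8)/(1.45 − 0.8) = 0.2500/0.6500 = 0.3846
Terminal stock prices: S_uu = 315.4, S_ud = 174, S_dd = 96
Terminal payoffs (S − K): max(148.4, 0) = 148.4, max(7, 0) = 7, max(-71, 0) = 0
Node u (S = 217.5): V_u = 1/1.05·[0.3846·148.3750 + 0.6154·7.0000] = 58.4524
Node d (S = 120): V_d = 1/1.05·[0.3846·7.0000 + 0.6154·0.0000] = 2.5641
Node 0 (S = 150): V_0 = 1/1.05·[0.3846·58.4524 + 0.6154·2.5641] = 22.9139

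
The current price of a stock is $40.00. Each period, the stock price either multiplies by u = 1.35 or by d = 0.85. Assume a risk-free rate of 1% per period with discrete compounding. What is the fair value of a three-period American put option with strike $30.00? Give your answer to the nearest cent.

Risk-neutral probability p = (1 + 0.01 − 0.85)/(1.35 − 0.85) = 0.1600/0.5000 = 0.3200
Terminal stock prices: S_uuu = 98.42, S_uud = 61.97, S_udd = 39.01, S_ddd = 24.56
Terminal payoffs (K − S): max(-68.42, 0) = 0, max(-31.97, 0) = 0, max(-9.015, 0) = 0, max(5.435, 0) = 5.435
Node uu (S = 72.9): continuation = 1/1.01·[0.3200·0.0000 + 0.6800·0.0000] = 0.0000; exercise value = 0.0000 ≤ continuation, so V_uu = 0.0000
Node ud (S = 45.9): continuation = 1/1.01·[0.3200·0.0000 + 0.6800·0.0000] = 0.0000; exercise value = 0.0000 ≤ continuation, so V_ud = 0.0000
Node dd (S = 28.9): continuation = 1/1.01·[0.3200·0.0000 + 0.6800·5.4350] = 3.6592; exercise value = 1.1000 ≤ continuation, so V_dd = 3.6592
Node u (S = 54): continuation = 1/1.01·[0.3200·0.0000 + 0.6800·0.0000] = 0.0000; exercise value = 0.0000 ≤ continuation, so V_u = 0.0000
Node d (S = 34): continuation = 1/1.01·[0.3200·0.0000 + 0.6800·3.6592] = 2.4636; exercise value = 0.0000 ≤ continuation, so V_d = 2.4636
Node 0 (S = 40): continuation = 1/1.01·[0.3200·0.0000 + 0.6800·2.4636] = 1.6587; exercise value = 0.0000 ≤ continuation, so V_0 = 1.6587

$1.66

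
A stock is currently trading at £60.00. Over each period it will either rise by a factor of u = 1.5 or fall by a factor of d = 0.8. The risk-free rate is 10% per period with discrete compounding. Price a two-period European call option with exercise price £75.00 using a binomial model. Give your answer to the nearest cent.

Risk-neutral probability p = (1 + 0.1 − 0.8)/(1.5 − 0.8) = 0.3000/0.7000 = 0.4286
Terminal stock prices: S_uu = 135, S_ud = 72, S_dd = 38.4
Terminal payoffs (S − K): max(60, 0) = 60, max(-3, 0) = 0, max(-36.6, 0) = 0
Node u (S = 90): V_u = 1/1.1·[0.4286·60.0000 + 0.5714·0.0000] = 23.3766
Node d (S = 48): V_d = 1/1.1·[0.4286·0.0000 + 0.5714·0.0000] = 0.0000
Node 0 (S = 60): V_0 = 1/1.1·[0.4286·23.3766 + 0.5714·0.0000] = 9.1078

£9.11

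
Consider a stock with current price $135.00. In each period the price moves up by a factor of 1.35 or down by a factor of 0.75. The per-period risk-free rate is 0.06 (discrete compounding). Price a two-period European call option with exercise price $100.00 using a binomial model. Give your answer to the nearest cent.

Risk-neutral probability p = (1 + 0.06 − 0.75)/(1.35 − 0.75) = 0.3100/0.6000 = 0.5167
Terminal stock prices: S_uu = 246, S_ud = 136.7, S_dd = 75.94
Terminal payoffs (S − K): max(146, 0) = 146, max(36.69, 0) = 36.69, max(-24.06, 0) = 0
Node u (S = 182.2): V_u = 1/1.06·[0.5167·146.0375 + 0.4833·36.6875] = 87.9104
Node d (S = 101.2): V_d = 1/1.06·[0.5167·36.6875 + 0.4833·0.0000] = 17.8823
Node 0 (S = 135): V_0 = 1/1.06·[0.5167·87.9104 + 0.4833·17.8823] = 51.0033

$51.00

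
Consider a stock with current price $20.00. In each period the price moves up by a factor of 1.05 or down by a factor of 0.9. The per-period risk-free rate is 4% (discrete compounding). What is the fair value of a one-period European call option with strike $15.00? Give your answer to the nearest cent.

$5.58

Risk-neutral probability p = (1 + 0.04 − 0.9)/(1.05 − 0.9) = 0.1400/0.1500 = 0.9333
Terminal stock prices: S_u = 21, S_d = 18
Terminal payoffs (S − K): max(6, 0) = 6, max(3, 0) = 3
Node 0 (S = 20): V_0 = 1/1.04·[0.9333·6.0000 + 0.0667·3.0000] = 5.5769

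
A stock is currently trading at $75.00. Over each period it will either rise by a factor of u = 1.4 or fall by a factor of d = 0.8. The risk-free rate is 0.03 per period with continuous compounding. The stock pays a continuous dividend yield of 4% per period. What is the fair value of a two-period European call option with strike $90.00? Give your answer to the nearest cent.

Per-period risk-free factor R = e^0.03 = 1.0305; dividend-adjusted growth = e^(0.03−0.04) = 0.9900.
Risk-neutral probability p = (0.9900 − 0.8)/(1.4 − 0.8) = 0.1900/0.6000 = 0.3167
Terminal stock prices: S_uu = 147, S_ud = 84, S_dd = 48
Terminal payoffs (S − K): max(57, 0) = 57, max(-6, 0) = 0, max(-42, 0) = 0
Node u (S = 105): V_u = e^(−0.03)·[0.3167·57.0000 + 0.6833·0.0000] = 17.5211
Node d (S = 60): V_d = e^(−0.03)·[0.3167·0.0000 + 0.6833·0.0000] = 0.0000
Node 0 (S = 75): V_0 = e^(−0.03)·[0.3167·17.5211 + 0.6833·0.0000] = 5.3858

$5.39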